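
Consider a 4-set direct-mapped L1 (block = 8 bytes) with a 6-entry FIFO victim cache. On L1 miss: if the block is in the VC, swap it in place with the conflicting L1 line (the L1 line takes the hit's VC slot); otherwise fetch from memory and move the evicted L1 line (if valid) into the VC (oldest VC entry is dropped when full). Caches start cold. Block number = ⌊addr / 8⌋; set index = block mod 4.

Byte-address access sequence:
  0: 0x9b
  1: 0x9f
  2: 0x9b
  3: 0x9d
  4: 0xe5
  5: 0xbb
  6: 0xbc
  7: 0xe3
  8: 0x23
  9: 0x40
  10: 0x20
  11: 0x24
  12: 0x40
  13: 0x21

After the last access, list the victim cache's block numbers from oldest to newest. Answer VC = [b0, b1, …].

  [0] addr=0x9b blk=19 s=3: MISS | VC []
  [1] addr=0x9f blk=19 s=3: L1-HIT | VC []
  [2] addr=0x9b blk=19 s=3: L1-HIT | VC []
  [3] addr=0x9d blk=19 s=3: L1-HIT | VC []
  [4] addr=0xe5 blk=28 s=0: MISS | VC []
  [5] addr=0xbb blk=23 s=3: MISS | VC [19]
  [6] addr=0xbc blk=23 s=3: L1-HIT | VC [19]
  [7] addr=0xe3 blk=28 s=0: L1-HIT | VC [19]
  [8] addr=0x23 blk=4 s=0: MISS | VC [19, 28]
  [9] addr=0x40 blk=8 s=0: MISS | VC [19, 28, 4]
  [10] addr=0x20 blk=4 s=0: VC-HIT | VC [19, 28, 8]
  [11] addr=0x24 blk=4 s=0: L1-HIT | VC [19, 28, 8]
  [12] addr=0x40 blk=8 s=0: VC-HIT | VC [19, 28, 4]
  [13] addr=0x21 blk=4 s=0: VC-HIT | VC [19, 28, 8]

VC = [19, 28, 8]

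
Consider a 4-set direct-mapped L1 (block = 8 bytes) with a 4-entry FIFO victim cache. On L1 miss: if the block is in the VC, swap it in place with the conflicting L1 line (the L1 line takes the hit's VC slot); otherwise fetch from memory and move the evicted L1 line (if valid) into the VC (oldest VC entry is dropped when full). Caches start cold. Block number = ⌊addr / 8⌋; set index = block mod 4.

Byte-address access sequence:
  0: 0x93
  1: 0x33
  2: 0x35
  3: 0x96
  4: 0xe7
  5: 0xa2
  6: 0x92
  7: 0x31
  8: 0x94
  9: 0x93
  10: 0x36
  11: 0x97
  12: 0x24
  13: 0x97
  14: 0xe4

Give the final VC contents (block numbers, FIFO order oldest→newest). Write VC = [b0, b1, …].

VC = [6, 4, 20]

#0 0x93→b18/s2 MISS; vc=[]
#1 0x33→b6/s2 MISS; vc=[18]
#2 0x35→b6/s2 L1-HIT; vc=[18]
#3 0x96→b18/s2 VC-HIT; vc=[6]
#4 0xe7→b28/s0 MISS; vc=[6]
#5 0xa2→b20/s0 MISS; vc=[6,28]
#6 0x92→b18/s2 L1-HIT; vc=[6,28]
#7 0x31→b6/s2 VC-HIT; vc=[18,28]
#8 0x94→b18/s2 VC-HIT; vc=[6,28]
#9 0x93→b18/s2 L1-HIT; vc=[6,28]
#10 0x36→b6/s2 VC-HIT; vc=[18,28]
#11 0x97→b18/s2 VC-HIT; vc=[6,28]
#12 0x24→b4/s0 MISS; vc=[6,28,20]
#13 0x97→b18/s2 L1-HIT; vc=[6,28,20]
#14 0xe4→b28/s0 VC-HIT; vc=[6,4,20]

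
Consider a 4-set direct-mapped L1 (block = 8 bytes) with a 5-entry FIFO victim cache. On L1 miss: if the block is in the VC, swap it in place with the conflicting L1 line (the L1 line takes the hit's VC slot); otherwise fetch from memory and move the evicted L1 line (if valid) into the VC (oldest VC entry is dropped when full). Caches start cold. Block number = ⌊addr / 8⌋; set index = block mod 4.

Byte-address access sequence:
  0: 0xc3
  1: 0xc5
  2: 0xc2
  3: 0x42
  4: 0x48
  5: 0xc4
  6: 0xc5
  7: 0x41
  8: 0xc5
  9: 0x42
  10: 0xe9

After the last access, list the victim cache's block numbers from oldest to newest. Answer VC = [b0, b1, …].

VC = [24, 9]

  [0] addr=0xc3 blk=24 s=0: MISS | VC []
  [1] addr=0xc5 blk=24 s=0: L1-HIT | VC []
  [2] addr=0xc2 blk=24 s=0: L1-HIT | VC []
  [3] addr=0x42 blk=8 s=0: MISS | VC [24]
  [4] addr=0x48 blk=9 s=1: MISS | VC [24]
  [5] addr=0xc4 blk=24 s=0: VC-HIT | VC [8]
  [6] addr=0xc5 blk=24 s=0: L1-HIT | VC [8]
  [7] addr=0x41 blk=8 s=0: VC-HIT | VC [24]
  [8] addr=0xc5 blk=24 s=0: VC-HIT | VC [8]
  [9] addr=0x42 blk=8 s=0: VC-HIT | VC [24]
  [10] addr=0xe9 blk=29 s=1: MISS | VC [24, 9]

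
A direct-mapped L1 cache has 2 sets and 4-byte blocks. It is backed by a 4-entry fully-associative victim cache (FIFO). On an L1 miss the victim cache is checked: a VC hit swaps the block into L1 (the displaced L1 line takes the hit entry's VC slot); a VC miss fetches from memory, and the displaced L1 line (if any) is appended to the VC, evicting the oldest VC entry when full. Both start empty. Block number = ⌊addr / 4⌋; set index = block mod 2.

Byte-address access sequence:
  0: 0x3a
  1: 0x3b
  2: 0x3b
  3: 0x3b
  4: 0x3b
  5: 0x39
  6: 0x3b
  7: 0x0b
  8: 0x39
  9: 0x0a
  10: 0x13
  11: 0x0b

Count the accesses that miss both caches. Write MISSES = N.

MISSES = 3

  [0] addr=0x3a blk=14 s=0: MISS | VC []
  [1] addr=0x3b blk=14 s=0: L1-HIT | VC []
  [2] addr=0x3b blk=14 s=0: L1-HIT | VC []
  [3] addr=0x3b blk=14 s=0: L1-HIT | VC []
  [4] addr=0x3b blk=14 s=0: L1-HIT | VC []
  [5] addr=0x39 blk=14 s=0: L1-HIT | VC []
  [6] addr=0x3b blk=14 s=0: L1-HIT | VC []
  [7] addr=0xb blk=2 s=0: MISS | VC [14]
  [8] addr=0x39 blk=14 s=0: VC-HIT | VC [2]
  [9] addr=0xa blk=2 s=0: VC-HIT | VC [14]
  [10] addr=0x13 blk=4 s=0: MISS | VC [14, 2]
  [11] addr=0xb blk=2 s=0: VC-HIT | VC [14, 4]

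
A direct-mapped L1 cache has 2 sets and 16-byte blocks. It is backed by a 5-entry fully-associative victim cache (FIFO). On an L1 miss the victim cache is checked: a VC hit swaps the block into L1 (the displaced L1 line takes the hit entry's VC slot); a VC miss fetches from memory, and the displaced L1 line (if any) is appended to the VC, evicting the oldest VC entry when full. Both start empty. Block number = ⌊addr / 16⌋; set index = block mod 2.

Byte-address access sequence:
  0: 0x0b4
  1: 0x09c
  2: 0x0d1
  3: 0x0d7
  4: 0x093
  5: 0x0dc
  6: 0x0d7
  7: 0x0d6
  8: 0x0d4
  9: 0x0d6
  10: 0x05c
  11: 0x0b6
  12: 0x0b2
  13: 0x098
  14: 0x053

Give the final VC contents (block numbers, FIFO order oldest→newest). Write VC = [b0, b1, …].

VC = [9, 11, 13]

  [0] addr=0xb4 blk=11 s=1: MISS | VC []
  [1] addr=0x9c blk=9 s=1: MISS | VC [11]
  [2] addr=0xd1 blk=13 s=1: MISS | VC [11, 9]
  [3] addr=0xd7 blk=13 s=1: L1-HIT | VC [11, 9]
  [4] addr=0x93 blk=9 s=1: VC-HIT | VC [11, 13]
  [5] addr=0xdc blk=13 s=1: VC-HIT | VC [11, 9]
  [6] addr=0xd7 blk=13 s=1: L1-HIT | VC [11, 9]
  [7] addr=0xd6 blk=13 s=1: L1-HIT | VC [11, 9]
  [8] addr=0xd4 blk=13 s=1: L1-HIT | VC [11, 9]
  [9] addr=0xd6 blk=13 s=1: L1-HIT | VC [11, 9]
  [10] addr=0x5c blk=5 s=1: MISS | VC [11, 9, 13]
  [11] addr=0xb6 blk=11 s=1: VC-HIT | VC [5, 9, 13]
  [12] addr=0xb2 blk=11 s=1: L1-HIT | VC [5, 9, 13]
  [13] addr=0x98 blk=9 s=1: VC-HIT | VC [5, 11, 13]
  [14] addr=0x53 blk=5 s=1: VC-HIT | VC [9, 11, 13]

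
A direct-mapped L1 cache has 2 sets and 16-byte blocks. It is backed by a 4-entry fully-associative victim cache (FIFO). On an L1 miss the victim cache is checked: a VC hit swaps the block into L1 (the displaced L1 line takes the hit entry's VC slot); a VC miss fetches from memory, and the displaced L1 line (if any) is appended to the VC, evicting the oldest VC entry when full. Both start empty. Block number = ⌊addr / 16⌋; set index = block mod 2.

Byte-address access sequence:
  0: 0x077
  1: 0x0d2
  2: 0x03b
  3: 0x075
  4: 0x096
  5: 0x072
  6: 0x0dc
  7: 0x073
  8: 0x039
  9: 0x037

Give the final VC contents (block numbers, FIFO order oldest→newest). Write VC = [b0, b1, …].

0: 0x77 (blk 7, set 1) → MISS  vc=[]
1: 0xd2 (blk 13, set 1) → MISS  vc=[7]
2: 0x3b (blk 3, set 1) → MISS  vc=[7, 13]
3: 0x75 (blk 7, set 1) → VC-HIT  vc=[3, 13]
4: 0x96 (blk 9, set 1) → MISS  vc=[3, 13, 7]
5: 0x72 (blk 7, set 1) → VC-HIT  vc=[3, 13, 9]
6: 0xdc (blk 13, set 1) → VC-HIT  vc=[3, 7, 9]
7: 0x73 (blk 7, set 1) → VC-HIT  vc=[3, 13, 9]
8: 0x39 (blk 3, set 1) → VC-HIT  vc=[7, 13, 9]
9: 0x37 (blk 3, set 1) → L1-HIT  vc=[7, 13, 9]

VC = [7, 13, 9]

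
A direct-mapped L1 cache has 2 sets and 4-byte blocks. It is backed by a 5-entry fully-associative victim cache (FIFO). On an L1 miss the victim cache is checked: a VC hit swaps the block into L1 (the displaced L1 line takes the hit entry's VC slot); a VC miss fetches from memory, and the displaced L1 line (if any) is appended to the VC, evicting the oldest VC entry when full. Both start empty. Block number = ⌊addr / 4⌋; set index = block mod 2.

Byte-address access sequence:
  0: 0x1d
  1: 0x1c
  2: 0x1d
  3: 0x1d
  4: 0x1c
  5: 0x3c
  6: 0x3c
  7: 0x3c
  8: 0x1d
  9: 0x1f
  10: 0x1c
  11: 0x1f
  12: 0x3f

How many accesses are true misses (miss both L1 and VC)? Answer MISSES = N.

0: 0x1d (blk 7, set 1) → MISS  vc=[]
1: 0x1c (blk 7, set 1) → L1-HIT  vc=[]
2: 0x1d (blk 7, set 1) → L1-HIT  vc=[]
3: 0x1d (blk 7, set 1) → L1-HIT  vc=[]
4: 0x1c (blk 7, set 1) → L1-HIT  vc=[]
5: 0x3c (blk 15, set 1) → MISS  vc=[7]
6: 0x3c (blk 15, set 1) → L1-HIT  vc=[7]
7: 0x3c (blk 15, set 1) → L1-HIT  vc=[7]
8: 0x1d (blk 7, set 1) → VC-HIT  vc=[15]
9: 0x1f (blk 7, set 1) → L1-HIT  vc=[15]
10: 0x1c (blk 7, set 1) → L1-HIT  vc=[15]
11: 0x1f (blk 7, set 1) → L1-HIT  vc=[15]
12: 0x3f (blk 15, set 1) → VC-HIT  vc=[7]

MISSES = 2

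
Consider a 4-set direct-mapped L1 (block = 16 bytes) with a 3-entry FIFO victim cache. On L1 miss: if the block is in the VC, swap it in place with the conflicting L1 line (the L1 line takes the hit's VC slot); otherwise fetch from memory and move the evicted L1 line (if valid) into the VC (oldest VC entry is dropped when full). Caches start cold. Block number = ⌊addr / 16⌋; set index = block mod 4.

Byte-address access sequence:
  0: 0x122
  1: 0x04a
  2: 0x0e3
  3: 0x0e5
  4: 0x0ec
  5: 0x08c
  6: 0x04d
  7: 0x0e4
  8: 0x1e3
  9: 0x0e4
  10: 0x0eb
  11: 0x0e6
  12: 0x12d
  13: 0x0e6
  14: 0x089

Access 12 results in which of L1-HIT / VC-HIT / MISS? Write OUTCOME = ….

OUTCOME = VC-HIT

  [0] addr=0x122 blk=18 s=2: MISS | VC []
  [1] addr=0x4a blk=4 s=0: MISS | VC []
  [2] addr=0xe3 blk=14 s=2: MISS | VC [18]
  [3] addr=0xe5 blk=14 s=2: L1-HIT | VC [18]
  [4] addr=0xec blk=14 s=2: L1-HIT | VC [18]
  [5] addr=0x8c blk=8 s=0: MISS | VC [18, 4]
  [6] addr=0x4d blk=4 s=0: VC-HIT | VC [18, 8]
  [7] addr=0xe4 blk=14 s=2: L1-HIT | VC [18, 8]
  [8] addr=0x1e3 blk=30 s=2: MISS | VC [18, 8, 14]
  [9] addr=0xe4 blk=14 s=2: VC-HIT | VC [18, 8, 30]
  [10] addr=0xeb blk=14 s=2: L1-HIT | VC [18, 8, 30]
  [11] addr=0xe6 blk=14 s=2: L1-HIT | VC [18, 8, 30]
  [12] addr=0x12d blk=18 s=2: VC-HIT | VC [14, 8, 30]
  [13] addr=0xe6 blk=14 s=2: VC-HIT | VC [18, 8, 30]
  [14] addr=0x89 blk=8 s=0: VC-HIT | VC [18, 4, 30]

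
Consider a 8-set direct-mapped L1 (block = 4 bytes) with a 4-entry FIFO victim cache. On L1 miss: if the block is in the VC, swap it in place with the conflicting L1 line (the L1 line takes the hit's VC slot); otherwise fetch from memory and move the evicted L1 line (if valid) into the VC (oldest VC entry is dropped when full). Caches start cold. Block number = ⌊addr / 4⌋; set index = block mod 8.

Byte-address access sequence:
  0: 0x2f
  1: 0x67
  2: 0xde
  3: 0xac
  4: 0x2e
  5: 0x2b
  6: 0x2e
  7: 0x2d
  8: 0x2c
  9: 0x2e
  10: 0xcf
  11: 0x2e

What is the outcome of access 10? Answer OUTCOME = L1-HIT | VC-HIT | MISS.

#0 0x2f→b11/s3 MISS; vc=[]
#1 0x67→b25/s1 MISS; vc=[]
#2 0xde→b55/s7 MISS; vc=[]
#3 0xac→b43/s3 MISS; vc=[11]
#4 0x2e→b11/s3 VC-HIT; vc=[43]
#5 0x2b→b10/s2 MISS; vc=[43]
#6 0x2e→b11/s3 L1-HIT; vc=[43]
#7 0x2d→b11/s3 L1-HIT; vc=[43]
#8 0x2c→b11/s3 L1-HIT; vc=[43]
#9 0x2e→b11/s3 L1-HIT; vc=[43]
#10 0xcf→b51/s3 MISS; vc=[43,11]
#11 0x2e→b11/s3 VC-HIT; vc=[43,51]

OUTCOME = MISS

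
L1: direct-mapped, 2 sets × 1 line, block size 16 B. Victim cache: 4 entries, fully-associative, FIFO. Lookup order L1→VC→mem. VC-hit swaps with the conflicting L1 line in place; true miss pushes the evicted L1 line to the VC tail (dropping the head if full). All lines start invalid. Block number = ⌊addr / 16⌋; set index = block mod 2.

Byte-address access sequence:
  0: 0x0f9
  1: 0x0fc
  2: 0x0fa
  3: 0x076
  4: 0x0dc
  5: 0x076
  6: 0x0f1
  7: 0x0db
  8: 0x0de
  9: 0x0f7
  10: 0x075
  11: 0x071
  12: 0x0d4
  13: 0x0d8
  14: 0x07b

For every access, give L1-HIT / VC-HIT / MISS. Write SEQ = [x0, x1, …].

0: 0xf9 (blk 15, set 1) → MISS  vc=[]
1: 0xfc (blk 15, set 1) → L1-HIT  vc=[]
2: 0xfa (blk 15, set 1) → L1-HIT  vc=[]
3: 0x76 (blk 7, set 1) → MISS  vc=[15]
4: 0xdc (blk 13, set 1) → MISS  vc=[15, 7]
5: 0x76 (blk 7, set 1) → VC-HIT  vc=[15, 13]
6: 0xf1 (blk 15, set 1) → VC-HIT  vc=[7, 13]
7: 0xdb (blk 13, set 1) → VC-HIT  vc=[7, 15]
8: 0xde (blk 13, set 1) → L1-HIT  vc=[7, 15]
9: 0xf7 (blk 15, set 1) → VC-HIT  vc=[7, 13]
10: 0x75 (blk 7, set 1) → VC-HIT  vc=[15, 13]
11: 0x71 (blk 7, set 1) → L1-HIT  vc=[15, 13]
12: 0xd4 (blk 13, set 1) → VC-HIT  vc=[15, 7]
13: 0xd8 (blk 13, set 1) → L1-HIT  vc=[15, 7]
14: 0x7b (blk 7, set 1) → VC-HIT  vc=[15, 13]

SEQ = [MISS, L1-HIT, L1-HIT, MISS, MISS, VC-HIT, VC-HIT, VC-HIT, L1-HIT, VC-HIT, VC-HIT, L1-HIT, VC-HIT, L1-HIT, VC-HIT]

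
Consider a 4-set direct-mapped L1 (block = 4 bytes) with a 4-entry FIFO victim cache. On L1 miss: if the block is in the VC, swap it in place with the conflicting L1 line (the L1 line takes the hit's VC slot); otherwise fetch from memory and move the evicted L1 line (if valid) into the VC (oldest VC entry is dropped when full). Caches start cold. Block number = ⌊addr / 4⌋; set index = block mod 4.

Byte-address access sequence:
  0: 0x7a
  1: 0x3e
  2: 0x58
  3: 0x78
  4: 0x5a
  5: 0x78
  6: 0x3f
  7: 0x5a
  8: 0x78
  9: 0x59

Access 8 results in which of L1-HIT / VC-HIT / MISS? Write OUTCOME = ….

OUTCOME = VC-HIT

#0 0x7a→b30/s2 MISS; vc=[]
#1 0x3e→b15/s3 MISS; vc=[]
#2 0x58→b22/s2 MISS; vc=[30]
#3 0x78→b30/s2 VC-HIT; vc=[22]
#4 0x5a→b22/s2 VC-HIT; vc=[30]
#5 0x78→b30/s2 VC-HIT; vc=[22]
#6 0x3f→b15/s3 L1-HIT; vc=[22]
#7 0x5a→b22/s2 VC-HIT; vc=[30]
#8 0x78→b30/s2 VC-HIT; vc=[22]
#9 0x59→b22/s2 VC-HIT; vc=[30]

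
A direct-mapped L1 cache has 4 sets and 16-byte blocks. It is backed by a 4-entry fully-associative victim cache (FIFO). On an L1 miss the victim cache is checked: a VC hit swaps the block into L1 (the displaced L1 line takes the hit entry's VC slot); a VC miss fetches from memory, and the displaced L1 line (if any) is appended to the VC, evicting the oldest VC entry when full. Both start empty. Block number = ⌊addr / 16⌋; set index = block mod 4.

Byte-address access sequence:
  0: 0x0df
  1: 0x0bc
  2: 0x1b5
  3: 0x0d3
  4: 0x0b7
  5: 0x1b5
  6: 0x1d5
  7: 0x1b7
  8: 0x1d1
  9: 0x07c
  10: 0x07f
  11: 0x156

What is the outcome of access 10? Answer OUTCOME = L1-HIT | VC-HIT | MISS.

OUTCOME = L1-HIT

0: 0xdf (blk 13, set 1) → MISS  vc=[]
1: 0xbc (blk 11, set 3) → MISS  vc=[]
2: 0x1b5 (blk 27, set 3) → MISS  vc=[11]
3: 0xd3 (blk 13, set 1) → L1-HIT  vc=[11]
4: 0xb7 (blk 11, set 3) → VC-HIT  vc=[27]
5: 0x1b5 (blk 27, set 3) → VC-HIT  vc=[11]
6: 0x1d5 (blk 29, set 1) → MISS  vc=[11, 13]
7: 0x1b7 (blk 27, set 3) → L1-HIT  vc=[11, 13]
8: 0x1d1 (blk 29, set 1) → L1-HIT  vc=[11, 13]
9: 0x7c (blk 7, set 3) → MISS  vc=[11, 13, 27]
10: 0x7f (blk 7, set 3) → L1-HIT  vc=[11, 13, 27]
11: 0x156 (blk 21, set 1) → MISS  vc=[11, 13, 27, 29]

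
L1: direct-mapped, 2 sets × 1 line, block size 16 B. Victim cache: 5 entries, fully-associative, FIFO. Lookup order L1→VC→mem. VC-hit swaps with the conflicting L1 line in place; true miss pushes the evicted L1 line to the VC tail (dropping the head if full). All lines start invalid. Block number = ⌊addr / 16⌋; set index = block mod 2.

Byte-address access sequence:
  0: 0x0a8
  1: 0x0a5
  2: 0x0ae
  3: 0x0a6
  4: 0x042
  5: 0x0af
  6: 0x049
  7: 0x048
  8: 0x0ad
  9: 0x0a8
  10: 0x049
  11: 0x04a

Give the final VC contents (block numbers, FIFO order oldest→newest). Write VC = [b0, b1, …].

VC = [10]

#0 0xa8→b10/s0 MISS; vc=[]
#1 0xa5→b10/s0 L1-HIT; vc=[]
#2 0xae→b10/s0 L1-HIT; vc=[]
#3 0xa6→b10/s0 L1-HIT; vc=[]
#4 0x42→b4/s0 MISS; vc=[10]
#5 0xaf→b10/s0 VC-HIT; vc=[4]
#6 0x49→b4/s0 VC-HIT; vc=[10]
#7 0x48→b4/s0 L1-HIT; vc=[10]
#8 0xad→b10/s0 VC-HIT; vc=[4]
#9 0xa8→b10/s0 L1-HIT; vc=[4]
#10 0x49→b4/s0 VC-HIT; vc=[10]
#11 0x4a→b4/s0 L1-HIT; vc=[10]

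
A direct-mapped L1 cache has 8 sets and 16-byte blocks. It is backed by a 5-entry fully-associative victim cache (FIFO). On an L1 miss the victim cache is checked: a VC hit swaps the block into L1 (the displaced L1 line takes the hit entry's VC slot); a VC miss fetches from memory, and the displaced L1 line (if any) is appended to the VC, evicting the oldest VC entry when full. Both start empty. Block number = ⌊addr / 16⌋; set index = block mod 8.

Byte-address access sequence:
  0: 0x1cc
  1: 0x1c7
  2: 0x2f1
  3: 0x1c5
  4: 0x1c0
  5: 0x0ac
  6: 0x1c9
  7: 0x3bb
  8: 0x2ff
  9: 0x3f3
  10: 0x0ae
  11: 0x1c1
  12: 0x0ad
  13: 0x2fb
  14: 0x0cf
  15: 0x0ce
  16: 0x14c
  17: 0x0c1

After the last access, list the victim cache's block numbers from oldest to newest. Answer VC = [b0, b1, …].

VC = [63, 28, 20]

0: 0x1cc (blk 28, set 4) → MISS  vc=[]
1: 0x1c7 (blk 28, set 4) → L1-HIT  vc=[]
2: 0x2f1 (blk 47, set 7) → MISS  vc=[]
3: 0x1c5 (blk 28, set 4) → L1-HIT  vc=[]
4: 0x1c0 (blk 28, set 4) → L1-HIT  vc=[]
5: 0xac (blk 10, set 2) → MISS  vc=[]
6: 0x1c9 (blk 28, set 4) → L1-HIT  vc=[]
7: 0x3bb (blk 59, set 3) → MISS  vc=[]
8: 0x2ff (blk 47, set 7) → L1-HIT  vc=[]
9: 0x3f3 (blk 63, set 7) → MISS  vc=[47]
10: 0xae (blk 10, set 2) → L1-HIT  vc=[47]
11: 0x1c1 (blk 28, set 4) → L1-HIT  vc=[47]
12: 0xad (blk 10, set 2) → L1-HIT  vc=[47]
13: 0x2fb (blk 47, set 7) → VC-HIT  vc=[63]
14: 0xcf (blk 12, set 4) → MISS  vc=[63, 28]
15: 0xce (blk 12, set 4) → L1-HIT  vc=[63, 28]
16: 0x14c (blk 20, set 4) → MISS  vc=[63, 28, 12]
17: 0xc1 (blk 12, set 4) → VC-HIT  vc=[63, 28, 20]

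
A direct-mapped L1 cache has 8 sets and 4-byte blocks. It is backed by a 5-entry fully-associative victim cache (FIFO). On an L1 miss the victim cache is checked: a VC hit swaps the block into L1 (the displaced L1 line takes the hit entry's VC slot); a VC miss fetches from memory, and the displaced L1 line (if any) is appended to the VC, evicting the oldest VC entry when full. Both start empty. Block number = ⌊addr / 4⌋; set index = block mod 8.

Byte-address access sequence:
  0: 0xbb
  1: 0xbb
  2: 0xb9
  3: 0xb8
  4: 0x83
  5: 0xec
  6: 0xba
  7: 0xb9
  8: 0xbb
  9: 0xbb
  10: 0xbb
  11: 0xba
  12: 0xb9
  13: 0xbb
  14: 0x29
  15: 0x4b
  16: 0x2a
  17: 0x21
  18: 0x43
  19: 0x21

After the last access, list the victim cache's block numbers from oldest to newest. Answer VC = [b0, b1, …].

VC = [18, 32, 16]

  [0] addr=0xbb blk=46 s=6: MISS | VC []
  [1] addr=0xbb blk=46 s=6: L1-HIT | VC []
  [2] addr=0xb9 blk=46 s=6: L1-HIT | VC []
  [3] addr=0xb8 blk=46 s=6: L1-HIT | VC []
  [4] addr=0x83 blk=32 s=0: MISS | VC []
  [5] addr=0xec blk=59 s=3: MISS | VC []
  [6] addr=0xba blk=46 s=6: L1-HIT | VC []
  [7] addr=0xb9 blk=46 s=6: L1-HIT | VC []
  [8] addr=0xbb blk=46 s=6: L1-HIT | VC []
  [9] addr=0xbb blk=46 s=6: L1-HIT | VC []
  [10] addr=0xbb blk=46 s=6: L1-HIT | VC []
  [11] addr=0xba blk=46 s=6: L1-HIT | VC []
  [12] addr=0xb9 blk=46 s=6: L1-HIT | VC []
  [13] addr=0xbb blk=46 s=6: L1-HIT | VC []
  [14] addr=0x29 blk=10 s=2: MISS | VC []
  [15] addr=0x4b blk=18 s=2: MISS | VC [10]
  [16] addr=0x2a blk=10 s=2: VC-HIT | VC [18]
  [17] addr=0x21 blk=8 s=0: MISS | VC [18, 32]
  [18] addr=0x43 blk=16 s=0: MISS | VC [18, 32, 8]
  [19] addr=0x21 blk=8 s=0: VC-HIT | VC [18, 32, 16]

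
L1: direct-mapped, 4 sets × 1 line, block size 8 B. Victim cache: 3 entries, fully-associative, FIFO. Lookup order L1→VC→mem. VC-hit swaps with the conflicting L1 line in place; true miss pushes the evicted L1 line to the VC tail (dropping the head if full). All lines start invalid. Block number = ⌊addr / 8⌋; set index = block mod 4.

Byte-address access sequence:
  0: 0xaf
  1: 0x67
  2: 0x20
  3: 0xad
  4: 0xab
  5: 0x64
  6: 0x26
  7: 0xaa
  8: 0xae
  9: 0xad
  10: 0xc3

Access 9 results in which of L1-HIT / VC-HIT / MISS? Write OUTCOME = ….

OUTCOME = L1-HIT

0: 0xaf (blk 21, set 1) → MISS  vc=[]
1: 0x67 (blk 12, set 0) → MISS  vc=[]
2: 0x20 (blk 4, set 0) → MISS  vc=[12]
3: 0xad (blk 21, set 1) → L1-HIT  vc=[12]
4: 0xab (blk 21, set 1) → L1-HIT  vc=[12]
5: 0x64 (blk 12, set 0) → VC-HIT  vc=[4]
6: 0x26 (blk 4, set 0) → VC-HIT  vc=[12]
7: 0xaa (blk 21, set 1) → L1-HIT  vc=[12]
8: 0xae (blk 21, set 1) → L1-HIT  vc=[12]
9: 0xad (blk 21, set 1) → L1-HIT  vc=[12]
10: 0xc3 (blk 24, set 0) → MISS  vc=[12, 4]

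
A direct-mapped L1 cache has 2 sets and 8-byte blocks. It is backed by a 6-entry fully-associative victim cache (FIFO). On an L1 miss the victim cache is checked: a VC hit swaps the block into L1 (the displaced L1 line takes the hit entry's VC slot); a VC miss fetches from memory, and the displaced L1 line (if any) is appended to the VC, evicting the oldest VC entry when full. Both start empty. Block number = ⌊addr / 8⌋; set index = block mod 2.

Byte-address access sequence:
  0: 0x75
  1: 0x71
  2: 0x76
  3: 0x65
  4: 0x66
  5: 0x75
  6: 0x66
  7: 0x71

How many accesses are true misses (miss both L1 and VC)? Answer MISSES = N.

0: 0x75 (blk 14, set 0) → MISS  vc=[]
1: 0x71 (blk 14, set 0) → L1-HIT  vc=[]
2: 0x76 (blk 14, set 0) → L1-HIT  vc=[]
3: 0x65 (blk 12, set 0) → MISS  vc=[14]
4: 0x66 (blk 12, set 0) → L1-HIT  vc=[14]
5: 0x75 (blk 14, set 0) → VC-HIT  vc=[12]
6: 0x66 (blk 12, set 0) → VC-HIT  vc=[14]
7: 0x71 (blk 14, set 0) → VC-HIT  vc=[12]

MISSES = 2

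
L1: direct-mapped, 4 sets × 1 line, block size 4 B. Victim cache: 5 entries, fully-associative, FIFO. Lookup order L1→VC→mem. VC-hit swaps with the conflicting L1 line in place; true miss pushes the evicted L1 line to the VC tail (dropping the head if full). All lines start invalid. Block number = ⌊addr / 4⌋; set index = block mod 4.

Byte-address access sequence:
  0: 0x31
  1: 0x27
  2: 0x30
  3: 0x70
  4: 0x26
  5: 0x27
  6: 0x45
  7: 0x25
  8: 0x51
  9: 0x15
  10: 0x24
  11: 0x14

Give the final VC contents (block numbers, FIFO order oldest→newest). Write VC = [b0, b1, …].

VC = [12, 17, 28, 9]

0: 0x31 (blk 12, set 0) → MISS  vc=[]
1: 0x27 (blk 9, set 1) → MISS  vc=[]
2: 0x30 (blk 12, set 0) → L1-HIT  vc=[]
3: 0x70 (blk 28, set 0) → MISS  vc=[12]
4: 0x26 (blk 9, set 1) → L1-HIT  vc=[12]
5: 0x27 (blk 9, set 1) → L1-HIT  vc=[12]
6: 0x45 (blk 17, set 1) → MISS  vc=[12, 9]
7: 0x25 (blk 9, set 1) → VC-HIT  vc=[12, 17]
8: 0x51 (blk 20, set 0) → MISS  vc=[12, 17, 28]
9: 0x15 (blk 5, set 1) → MISS  vc=[12, 17, 28, 9]
10: 0x24 (blk 9, set 1) → VC-HIT  vc=[12, 17, 28, 5]
11: 0x14 (blk 5, set 1) → VC-HIT  vc=[12, 17, 28, 9]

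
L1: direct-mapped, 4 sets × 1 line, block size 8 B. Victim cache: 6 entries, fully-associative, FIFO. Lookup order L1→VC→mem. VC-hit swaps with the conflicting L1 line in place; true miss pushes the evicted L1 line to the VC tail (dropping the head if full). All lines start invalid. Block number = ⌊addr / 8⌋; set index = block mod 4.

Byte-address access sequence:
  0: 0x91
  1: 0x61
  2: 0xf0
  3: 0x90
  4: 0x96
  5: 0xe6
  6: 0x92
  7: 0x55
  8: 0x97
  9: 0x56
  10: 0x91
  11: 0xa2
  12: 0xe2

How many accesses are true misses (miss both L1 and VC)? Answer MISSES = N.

#0 0x91→b18/s2 MISS; vc=[]
#1 0x61→b12/s0 MISS; vc=[]
#2 0xf0→b30/s2 MISS; vc=[18]
#3 0x90→b18/s2 VC-HIT; vc=[30]
#4 0x96→b18/s2 L1-HIT; vc=[30]
#5 0xe6→b28/s0 MISS; vc=[30,12]
#6 0x92→b18/s2 L1-HIT; vc=[30,12]
#7 0x55→b10/s2 MISS; vc=[30,12,18]
#8 0x97→b18/s2 VC-HIT; vc=[30,12,10]
#9 0x56→b10/s2 VC-HIT; vc=[30,12,18]
#10 0x91→b18/s2 VC-HIT; vc=[30,12,10]
#11 0xa2→b20/s0 MISS; vc=[30,12,10,28]
#12 0xe2→b28/s0 VC-HIT; vc=[30,12,10,20]

MISSES = 6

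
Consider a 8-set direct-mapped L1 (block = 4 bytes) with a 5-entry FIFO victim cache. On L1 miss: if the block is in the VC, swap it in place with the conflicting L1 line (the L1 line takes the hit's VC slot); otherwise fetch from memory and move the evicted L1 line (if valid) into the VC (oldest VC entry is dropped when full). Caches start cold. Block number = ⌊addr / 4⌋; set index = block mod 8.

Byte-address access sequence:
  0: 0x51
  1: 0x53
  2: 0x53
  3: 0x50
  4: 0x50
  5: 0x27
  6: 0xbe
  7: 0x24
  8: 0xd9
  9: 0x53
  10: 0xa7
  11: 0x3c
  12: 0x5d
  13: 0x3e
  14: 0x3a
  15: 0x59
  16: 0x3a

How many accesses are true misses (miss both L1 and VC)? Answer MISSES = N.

#0 0x51→b20/s4 MISS; vc=[]
#1 0x53→b20/s4 L1-HIT; vc=[]
#2 0x53→b20/s4 L1-HIT; vc=[]
#3 0x50→b20/s4 L1-HIT; vc=[]
#4 0x50→b20/s4 L1-HIT; vc=[]
#5 0x27→b9/s1 MISS; vc=[]
#6 0xbe→b47/s7 MISS; vc=[]
#7 0x24→b9/s1 L1-HIT; vc=[]
#8 0xd9→b54/s6 MISS; vc=[]
#9 0x53→b20/s4 L1-HIT; vc=[]
#10 0xa7→b41/s1 MISS; vc=[9]
#11 0x3c→b15/s7 MISS; vc=[9,47]
#12 0x5d→b23/s7 MISS; vc=[9,47,15]
#13 0x3e→b15/s7 VC-HIT; vc=[9,47,23]
#14 0x3a→b14/s6 MISS; vc=[9,47,23,54]
#15 0x59→b22/s6 MISS; vc=[9,47,23,54,14]
#16 0x3a→b14/s6 VC-HIT; vc=[9,47,23,54,22]

MISSES = 9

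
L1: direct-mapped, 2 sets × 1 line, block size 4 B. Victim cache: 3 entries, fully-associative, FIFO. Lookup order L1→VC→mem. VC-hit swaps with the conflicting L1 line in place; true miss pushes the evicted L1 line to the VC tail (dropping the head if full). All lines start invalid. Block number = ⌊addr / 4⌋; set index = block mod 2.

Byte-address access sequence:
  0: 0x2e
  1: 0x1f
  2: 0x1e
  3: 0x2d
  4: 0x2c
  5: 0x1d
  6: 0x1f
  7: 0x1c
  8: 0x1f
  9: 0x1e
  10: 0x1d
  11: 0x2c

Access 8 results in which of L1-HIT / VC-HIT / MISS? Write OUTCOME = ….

  [0] addr=0x2e blk=11 s=1: MISS | VC []
  [1] addr=0x1f blk=7 s=1: MISS | VC [11]
  [2] addr=0x1e blk=7 s=1: L1-HIT | VC [11]
  [3] addr=0x2d blk=11 s=1: VC-HIT | VC [7]
  [4] addr=0x2c blk=11 s=1: L1-HIT | VC [7]
  [5] addr=0x1d blk=7 s=1: VC-HIT | VC [11]
  [6] addr=0x1f blk=7 s=1: L1-HIT | VC [11]
  [7] addr=0x1c blk=7 s=1: L1-HIT | VC [11]
  [8] addr=0x1f blk=7 s=1: L1-HIT | VC [11]
  [9] addr=0x1e blk=7 s=1: L1-HIT | VC [11]
  [10] addr=0x1d blk=7 s=1: L1-HIT | VC [11]
  [11] addr=0x2c blk=11 s=1: VC-HIT | VC [7]

OUTCOME = L1-HIT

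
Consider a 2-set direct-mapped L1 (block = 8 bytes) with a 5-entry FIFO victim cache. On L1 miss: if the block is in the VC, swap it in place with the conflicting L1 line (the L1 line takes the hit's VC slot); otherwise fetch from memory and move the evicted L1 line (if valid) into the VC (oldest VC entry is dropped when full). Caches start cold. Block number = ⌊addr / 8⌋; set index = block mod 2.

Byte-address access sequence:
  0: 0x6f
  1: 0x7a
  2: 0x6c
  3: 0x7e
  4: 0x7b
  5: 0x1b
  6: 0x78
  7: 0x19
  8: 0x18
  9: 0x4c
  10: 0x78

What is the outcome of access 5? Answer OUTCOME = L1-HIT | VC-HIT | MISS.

0: 0x6f (blk 13, set 1) → MISS  vc=[]
1: 0x7a (blk 15, set 1) → MISS  vc=[13]
2: 0x6c (blk 13, set 1) → VC-HIT  vc=[15]
3: 0x7e (blk 15, set 1) → VC-HIT  vc=[13]
4: 0x7b (blk 15, set 1) → L1-HIT  vc=[13]
5: 0x1b (blk 3, set 1) → MISS  vc=[13, 15]
6: 0x78 (blk 15, set 1) → VC-HIT  vc=[13, 3]
7: 0x19 (blk 3, set 1) → VC-HIT  vc=[13, 15]
8: 0x18 (blk 3, set 1) → L1-HIT  vc=[13, 15]
9: 0x4c (blk 9, set 1) → MISS  vc=[13, 15, 3]
10: 0x78 (blk 15, set 1) → VC-HIT  vc=[13, 9, 3]

OUTCOME = MISS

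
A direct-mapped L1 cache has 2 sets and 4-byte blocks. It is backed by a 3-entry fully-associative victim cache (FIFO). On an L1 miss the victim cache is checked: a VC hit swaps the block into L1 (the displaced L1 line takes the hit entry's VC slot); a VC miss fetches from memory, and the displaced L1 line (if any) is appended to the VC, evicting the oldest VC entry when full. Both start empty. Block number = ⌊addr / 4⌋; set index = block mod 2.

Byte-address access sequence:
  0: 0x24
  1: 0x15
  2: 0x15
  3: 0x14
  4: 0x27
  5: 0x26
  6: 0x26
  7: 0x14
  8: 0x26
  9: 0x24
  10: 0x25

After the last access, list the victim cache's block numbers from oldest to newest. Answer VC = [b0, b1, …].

VC = [5]

0: 0x24 (blk 9, set 1) → MISS  vc=[]
1: 0x15 (blk 5, set 1) → MISS  vc=[9]
2: 0x15 (blk 5, set 1) → L1-HIT  vc=[9]
3: 0x14 (blk 5, set 1) → L1-HIT  vc=[9]
4: 0x27 (blk 9, set 1) → VC-HIT  vc=[5]
5: 0x26 (blk 9, set 1) → L1-HIT  vc=[5]
6: 0x26 (blk 9, set 1) → L1-HIT  vc=[5]
7: 0x14 (blk 5, set 1) → VC-HIT  vc=[9]
8: 0x26 (blk 9, set 1) → VC-HIT  vc=[5]
9: 0x24 (blk 9, set 1) → L1-HIT  vc=[5]
10: 0x25 (blk 9, set 1) → L1-HIT  vc=[5]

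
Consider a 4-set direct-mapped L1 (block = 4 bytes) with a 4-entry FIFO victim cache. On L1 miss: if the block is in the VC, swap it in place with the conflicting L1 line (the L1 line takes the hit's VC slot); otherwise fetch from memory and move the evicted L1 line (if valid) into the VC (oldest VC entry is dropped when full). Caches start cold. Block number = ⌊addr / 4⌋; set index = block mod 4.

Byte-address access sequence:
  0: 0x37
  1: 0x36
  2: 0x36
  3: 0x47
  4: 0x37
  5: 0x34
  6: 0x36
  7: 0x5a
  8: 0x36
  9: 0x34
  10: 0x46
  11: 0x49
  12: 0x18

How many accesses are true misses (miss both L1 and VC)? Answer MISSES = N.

MISSES = 5

#0 0x37→b13/s1 MISS; vc=[]
#1 0x36→b13/s1 L1-HIT; vc=[]
#2 0x36→b13/s1 L1-HIT; vc=[]
#3 0x47→b17/s1 MISS; vc=[13]
#4 0x37→b13/s1 VC-HIT; vc=[17]
#5 0x34→b13/s1 L1-HIT; vc=[17]
#6 0x36→b13/s1 L1-HIT; vc=[17]
#7 0x5a→b22/s2 MISS; vc=[17]
#8 0x36→b13/s1 L1-HIT; vc=[17]
#9 0x34→b13/s1 L1-HIT; vc=[17]
#10 0x46→b17/s1 VC-HIT; vc=[13]
#11 0x49→b18/s2 MISS; vc=[13,22]
#12 0x18→b6/s2 MISS; vc=[13,22,18]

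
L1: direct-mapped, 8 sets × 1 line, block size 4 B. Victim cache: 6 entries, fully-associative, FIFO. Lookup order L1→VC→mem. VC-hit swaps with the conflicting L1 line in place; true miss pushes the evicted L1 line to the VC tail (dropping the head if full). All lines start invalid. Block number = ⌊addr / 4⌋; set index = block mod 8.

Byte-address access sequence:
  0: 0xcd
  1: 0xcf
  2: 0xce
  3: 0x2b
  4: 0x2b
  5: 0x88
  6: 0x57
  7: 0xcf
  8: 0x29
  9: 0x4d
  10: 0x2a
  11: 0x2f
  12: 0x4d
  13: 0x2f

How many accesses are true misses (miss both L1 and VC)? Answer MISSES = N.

MISSES = 6

  [0] addr=0xcd blk=51 s=3: MISS | VC []
  [1] addr=0xcf blk=51 s=3: L1-HIT | VC []
  [2] addr=0xce blk=51 s=3: L1-HIT | VC []
  [3] addr=0x2b blk=10 s=2: MISS | VC []
  [4] addr=0x2b blk=10 s=2: L1-HIT | VC []
  [5] addr=0x88 blk=34 s=2: MISS | VC [10]
  [6] addr=0x57 blk=21 s=5: MISS | VC [10]
  [7] addr=0xcf blk=51 s=3: L1-HIT | VC [10]
  [8] addr=0x29 blk=10 s=2: VC-HIT | VC [34]
  [9] addr=0x4d blk=19 s=3: MISS | VC [34, 51]
  [10] addr=0x2a blk=10 s=2: L1-HIT | VC [34, 51]
  [11] addr=0x2f blk=11 s=3: MISS | VC [34, 51, 19]
  [12] addr=0x4d blk=19 s=3: VC-HIT | VC [34, 51, 11]
  [13] addr=0x2f blk=11 s=3: VC-HIT | VC [34, 51, 19]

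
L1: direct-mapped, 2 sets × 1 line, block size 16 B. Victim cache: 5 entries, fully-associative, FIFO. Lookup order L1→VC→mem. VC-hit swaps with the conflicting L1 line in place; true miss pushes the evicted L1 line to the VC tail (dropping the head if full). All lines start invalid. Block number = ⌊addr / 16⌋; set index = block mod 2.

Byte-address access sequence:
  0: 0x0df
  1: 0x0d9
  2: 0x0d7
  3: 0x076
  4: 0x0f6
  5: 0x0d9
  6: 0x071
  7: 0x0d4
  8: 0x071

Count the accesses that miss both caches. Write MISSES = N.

0: 0xdf (blk 13, set 1) → MISS  vc=[]
1: 0xd9 (blk 13, set 1) → L1-HIT  vc=[]
2: 0xd7 (blk 13, set 1) → L1-HIT  vc=[]
3: 0x76 (blk 7, set 1) → MISS  vc=[13]
4: 0xf6 (blk 15, set 1) → MISS  vc=[13, 7]
5: 0xd9 (blk 13, set 1) → VC-HIT  vc=[15, 7]
6: 0x71 (blk 7, set 1) → VC-HIT  vc=[15, 13]
7: 0xd4 (blk 13, set 1) → VC-HIT  vc=[15, 7]
8: 0x71 (blk 7, set 1) → VC-HIT  vc=[15, 13]

MISSES = 3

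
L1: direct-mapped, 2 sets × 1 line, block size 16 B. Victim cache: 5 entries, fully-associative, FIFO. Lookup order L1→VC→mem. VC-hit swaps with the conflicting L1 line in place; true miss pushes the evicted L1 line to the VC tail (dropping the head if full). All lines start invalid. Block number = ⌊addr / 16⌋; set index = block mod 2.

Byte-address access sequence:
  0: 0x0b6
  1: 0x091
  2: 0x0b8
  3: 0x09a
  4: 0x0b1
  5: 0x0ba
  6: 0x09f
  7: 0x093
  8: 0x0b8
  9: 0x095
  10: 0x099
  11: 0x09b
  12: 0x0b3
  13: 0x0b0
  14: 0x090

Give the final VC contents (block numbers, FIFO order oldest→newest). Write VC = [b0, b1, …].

0: 0xb6 (blk 11, set 1) → MISS  vc=[]
1: 0x91 (blk 9, set 1) → MISS  vc=[11]
2: 0xb8 (blk 11, set 1) → VC-HIT  vc=[9]
3: 0x9a (blk 9, set 1) → VC-HIT  vc=[11]
4: 0xb1 (blk 11, set 1) → VC-HIT  vc=[9]
5: 0xba (blk 11, set 1) → L1-HIT  vc=[9]
6: 0x9f (blk 9, set 1) → VC-HIT  vc=[11]
7: 0x93 (blk 9, set 1) → L1-HIT  vc=[11]
8: 0xb8 (blk 11, set 1) → VC-HIT  vc=[9]
9: 0x95 (blk 9, set 1) → VC-HIT  vc=[11]
10: 0x99 (blk 9, set 1) → L1-HIT  vc=[11]
11: 0x9b (blk 9, set 1) → L1-HIT  vc=[11]
12: 0xb3 (blk 11, set 1) → VC-HIT  vc=[9]
13: 0xb0 (blk 11, set 1) → L1-HIT  vc=[9]
14: 0x90 (blk 9, set 1) → VC-HIT  vc=[11]

VC = [11]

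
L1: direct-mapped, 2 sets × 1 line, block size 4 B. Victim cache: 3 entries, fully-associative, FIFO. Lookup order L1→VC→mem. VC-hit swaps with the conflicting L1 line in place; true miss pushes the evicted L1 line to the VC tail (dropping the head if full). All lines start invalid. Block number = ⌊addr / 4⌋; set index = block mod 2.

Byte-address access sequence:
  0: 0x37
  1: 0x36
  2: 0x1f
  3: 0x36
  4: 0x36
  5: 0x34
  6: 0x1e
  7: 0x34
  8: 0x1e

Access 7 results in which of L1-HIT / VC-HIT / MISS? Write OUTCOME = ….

0: 0x37 (blk 13, set 1) → MISS  vc=[]
1: 0x36 (blk 13, set 1) → L1-HIT  vc=[]
2: 0x1f (blk 7, set 1) → MISS  vc=[13]
3: 0x36 (blk 13, set 1) → VC-HIT  vc=[7]
4: 0x36 (blk 13, set 1) → L1-HIT  vc=[7]
5: 0x34 (blk 13, set 1) → L1-HIT  vc=[7]
6: 0x1e (blk 7, set 1) → VC-HIT  vc=[13]
7: 0x34 (blk 13, set 1) → VC-HIT  vc=[7]
8: 0x1e (blk 7, set 1) → VC-HIT  vc=[13]

OUTCOME = VC-HIT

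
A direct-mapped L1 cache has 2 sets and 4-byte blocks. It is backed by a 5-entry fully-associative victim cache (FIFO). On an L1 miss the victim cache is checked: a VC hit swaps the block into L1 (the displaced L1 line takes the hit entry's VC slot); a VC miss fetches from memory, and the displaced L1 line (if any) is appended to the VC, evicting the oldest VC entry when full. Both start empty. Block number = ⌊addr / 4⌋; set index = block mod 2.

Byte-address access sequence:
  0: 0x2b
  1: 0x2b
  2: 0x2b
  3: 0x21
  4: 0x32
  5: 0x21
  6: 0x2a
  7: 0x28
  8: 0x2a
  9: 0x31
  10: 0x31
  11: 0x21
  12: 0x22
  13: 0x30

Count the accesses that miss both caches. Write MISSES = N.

MISSES = 3

#0 0x2b→b10/s0 MISS; vc=[]
#1 0x2b→b10/s0 L1-HIT; vc=[]
#2 0x2b→b10/s0 L1-HIT; vc=[]
#3 0x21→b8/s0 MISS; vc=[10]
#4 0x32→b12/s0 MISS; vc=[10,8]
#5 0x21→b8/s0 VC-HIT; vc=[10,12]
#6 0x2a→b10/s0 VC-HIT; vc=[8,12]
#7 0x28→b10/s0 L1-HIT; vc=[8,12]
#8 0x2a→b10/s0 L1-HIT; vc=[8,12]
#9 0x31→b12/s0 VC-HIT; vc=[8,10]
#10 0x31→b12/s0 L1-HIT; vc=[8,10]
#11 0x21→b8/s0 VC-HIT; vc=[12,10]
#12 0x22→b8/s0 L1-HIT; vc=[12,10]
#13 0x30→b12/s0 VC-HIT; vc=[8,10]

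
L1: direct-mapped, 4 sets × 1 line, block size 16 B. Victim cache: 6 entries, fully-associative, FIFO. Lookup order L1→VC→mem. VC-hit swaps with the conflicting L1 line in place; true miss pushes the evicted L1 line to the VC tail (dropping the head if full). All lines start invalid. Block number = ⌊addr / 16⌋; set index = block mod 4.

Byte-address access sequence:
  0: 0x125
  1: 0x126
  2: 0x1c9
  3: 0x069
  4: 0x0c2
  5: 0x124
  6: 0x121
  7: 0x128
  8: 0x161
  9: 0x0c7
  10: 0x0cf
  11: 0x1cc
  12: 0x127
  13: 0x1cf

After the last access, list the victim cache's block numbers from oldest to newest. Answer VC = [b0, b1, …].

VC = [6, 12, 22]

  [0] addr=0x125 blk=18 s=2: MISS | VC []
  [1] addr=0x126 blk=18 s=2: L1-HIT | VC []
  [2] addr=0x1c9 blk=28 s=0: MISS | VC []
  [3] addr=0x69 blk=6 s=2: MISS | VC [18]
  [4] addr=0xc2 blk=12 s=0: MISS | VC [18, 28]
  [5] addr=0x124 blk=18 s=2: VC-HIT | VC [6, 28]
  [6] addr=0x121 blk=18 s=2: L1-HIT | VC [6, 28]
  [7] addr=0x128 blk=18 s=2: L1-HIT | VC [6, 28]
  [8] addr=0x161 blk=22 s=2: MISS | VC [6, 28, 18]
  [9] addr=0xc7 blk=12 s=0: L1-HIT | VC [6, 28, 18]
  [10] addr=0xcf blk=12 s=0: L1-HIT | VC [6, 28, 18]
  [11] addr=0x1cc blk=28 s=0: VC-HIT | VC [6, 12, 18]
  [12] addr=0x127 blk=18 s=2: VC-HIT | VC [6, 12, 22]
  [13] addr=0x1cf blk=28 s=0: L1-HIT | VC [6, 12, 22]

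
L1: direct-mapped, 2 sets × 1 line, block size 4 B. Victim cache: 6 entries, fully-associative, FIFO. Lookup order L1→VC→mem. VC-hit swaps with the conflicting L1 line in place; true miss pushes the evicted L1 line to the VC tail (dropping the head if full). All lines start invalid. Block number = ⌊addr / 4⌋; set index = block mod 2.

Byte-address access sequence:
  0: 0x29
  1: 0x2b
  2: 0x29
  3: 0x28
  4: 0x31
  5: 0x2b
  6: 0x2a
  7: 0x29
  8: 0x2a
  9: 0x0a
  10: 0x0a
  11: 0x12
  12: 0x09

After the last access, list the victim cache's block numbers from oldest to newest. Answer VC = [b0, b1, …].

  [0] addr=0x29 blk=10 s=0: MISS | VC []
  [1] addr=0x2b blk=10 s=0: L1-HIT | VC []
  [2] addr=0x29 blk=10 s=0: L1-HIT | VC []
  [3] addr=0x28 blk=10 s=0: L1-HIT | VC []
  [4] addr=0x31 blk=12 s=0: MISS | VC [10]
  [5] addr=0x2b blk=10 s=0: VC-HIT | VC [12]
  [6] addr=0x2a blk=10 s=0: L1-HIT | VC [12]
  [7] addr=0x29 blk=10 s=0: L1-HIT | VC [12]
  [8] addr=0x2a blk=10 s=0: L1-HIT | VC [12]
  [9] addr=0xa blk=2 s=0: MISS | VC [12, 10]
  [10] addr=0xa blk=2 s=0: L1-HIT | VC [12, 10]
  [11] addr=0x12 blk=4 s=0: MISS | VC [12, 10, 2]
  [12] addr=0x9 blk=2 s=0: VC-HIT | VC [12, 10, 4]

VC = [12, 10, 4]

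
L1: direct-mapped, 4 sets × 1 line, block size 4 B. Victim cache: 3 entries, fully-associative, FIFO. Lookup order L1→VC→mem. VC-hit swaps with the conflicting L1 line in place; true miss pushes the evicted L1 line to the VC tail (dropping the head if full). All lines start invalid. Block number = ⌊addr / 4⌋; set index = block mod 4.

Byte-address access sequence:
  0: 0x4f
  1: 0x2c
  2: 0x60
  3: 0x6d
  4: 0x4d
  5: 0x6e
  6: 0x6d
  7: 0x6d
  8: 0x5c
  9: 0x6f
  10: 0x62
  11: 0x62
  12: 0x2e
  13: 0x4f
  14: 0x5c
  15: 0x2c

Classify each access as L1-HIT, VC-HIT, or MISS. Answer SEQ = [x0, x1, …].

0: 0x4f (blk 19, set 3) → MISS  vc=[]
1: 0x2c (blk 11, set 3) → MISS  vc=[19]
2: 0x60 (blk 24, set 0) → MISS  vc=[19]
3: 0x6d (blk 27, set 3) → MISS  vc=[19, 11]
4: 0x4d (blk 19, set 3) → VC-HIT  vc=[27, 11]
5: 0x6e (blk 27, set 3) → VC-HIT  vc=[19, 11]
6: 0x6d (blk 27, set 3) → L1-HIT  vc=[19, 11]
7: 0x6d (blk 27, set 3) → L1-HIT  vc=[19, 11]
8: 0x5c (blk 23, set 3) → MISS  vc=[19, 11, 27]
9: 0x6f (blk 27, set 3) → VC-HIT  vc=[19, 11, 23]
10: 0x62 (blk 24, set 0) → L1-HIT  vc=[19, 11, 23]
11: 0x62 (blk 24, set 0) → L1-HIT  vc=[19, 11, 23]
12: 0x2e (blk 11, set 3) → VC-HIT  vc=[19, 27, 23]
13: 0x4f (blk 19, set 3) → VC-HIT  vc=[11, 27, 23]
14: 0x5c (blk 23, set 3) → VC-HIT  vc=[11, 27, 19]
15: 0x2c (blk 11, set 3) → VC-HIT  vc=[23, 27, 19]

SEQ = [MISS, MISS, MISS, MISS, VC-HIT, VC-HIT, L1-HIT, L1-HIT, MISS, VC-HIT, L1-HIT, L1-HIT, VC-HIT, VC-HIT, VC-HIT, VC-HIT]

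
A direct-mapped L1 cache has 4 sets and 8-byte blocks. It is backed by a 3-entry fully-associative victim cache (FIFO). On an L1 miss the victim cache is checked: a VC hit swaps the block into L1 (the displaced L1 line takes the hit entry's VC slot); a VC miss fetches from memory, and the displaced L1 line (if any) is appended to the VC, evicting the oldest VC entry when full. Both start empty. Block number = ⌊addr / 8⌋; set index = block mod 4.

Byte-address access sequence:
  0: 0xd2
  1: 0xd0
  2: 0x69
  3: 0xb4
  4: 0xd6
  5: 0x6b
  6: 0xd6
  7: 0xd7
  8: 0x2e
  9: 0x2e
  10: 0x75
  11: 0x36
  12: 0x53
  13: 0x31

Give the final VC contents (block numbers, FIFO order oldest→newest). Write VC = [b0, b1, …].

VC = [26, 14, 10]

  [0] addr=0xd2 blk=26 s=2: MISS | VC []
  [1] addr=0xd0 blk=26 s=2: L1-HIT | VC []
  [2] addr=0x69 blk=13 s=1: MISS | VC []
  [3] addr=0xb4 blk=22 s=2: MISS | VC [26]
  [4] addr=0xd6 blk=26 s=2: VC-HIT | VC [22]
  [5] addr=0x6b blk=13 s=1: L1-HIT | VC [22]
  [6] addr=0xd6 blk=26 s=2: L1-HIT | VC [22]
  [7] addr=0xd7 blk=26 s=2: L1-HIT | VC [22]
  [8] addr=0x2e blk=5 s=1: MISS | VC [22, 13]
  [9] addr=0x2e blk=5 s=1: L1-HIT | VC [22, 13]
  [10] addr=0x75 blk=14 s=2: MISS | VC [22, 13, 26]
  [11] addr=0x36 blk=6 s=2: MISS | VC [13, 26, 14]
  [12] addr=0x53 blk=10 s=2: MISS | VC [26, 14, 6]
  [13] addr=0x31 blk=6 s=2: VC-HIT | VC [26, 14, 10]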